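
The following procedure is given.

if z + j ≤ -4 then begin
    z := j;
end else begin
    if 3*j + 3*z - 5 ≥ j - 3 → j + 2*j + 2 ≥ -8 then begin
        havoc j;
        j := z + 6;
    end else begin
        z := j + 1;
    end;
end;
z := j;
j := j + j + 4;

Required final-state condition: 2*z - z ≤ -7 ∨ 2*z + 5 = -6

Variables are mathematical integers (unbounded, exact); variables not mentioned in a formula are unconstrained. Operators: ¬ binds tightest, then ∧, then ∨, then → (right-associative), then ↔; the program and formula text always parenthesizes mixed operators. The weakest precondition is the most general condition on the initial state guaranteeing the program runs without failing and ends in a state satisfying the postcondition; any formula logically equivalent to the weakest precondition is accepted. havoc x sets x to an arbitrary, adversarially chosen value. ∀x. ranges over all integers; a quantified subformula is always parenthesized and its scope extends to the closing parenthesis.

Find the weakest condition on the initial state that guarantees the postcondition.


Working backward. After the program, the postcondition 2*z - z ≤ -7 ∨ 2*z + 5 = -6 must hold; in canonical form it is z ≤ -7 ∨ 2*z = -11.
Before j := j + j + 4: z ≤ -7 ∨ 2*z = -11
Before z := j: j ≤ -7 ∨ 2*j = -11
Then branch requires j ≤ -7 ∨ 2*j = -11; else branch requires ((2*j + 3*z ≥ 2 → 3*j ≥ -10) → (z ≤ -13 ∨ 2*z = -23)) ∧ ((¬(2*j + 3*z ≥ 2 → 3*j ≥ -10)) → (j ≤ -7 ∨ 2*j = -11)).
Before the if: (j + z ≤ -4 → (j ≤ -7 ∨ 2*j = -11)) ∧ ((¬(j + z ≤ -4)) → (((2*j + 3*z ≥ 2 → 3*j ≥ -10) → (z ≤ -13 ∨ 2*z = -23)) ∧ ((¬(2*j + 3*z ≥ 2 → 3*j ≥ -10)) → (j ≤ -7 ∨ 2*j = -11))))
Answer: WP = (j + z ≤ -4 → (j ≤ -7 ∨ 2*j = -11)) ∧ ((¬(j + z ≤ -4)) → (((2*j + 3*z ≥ 2 → 3*j ≥ -10) → (z ≤ -13 ∨ 2*z = -23)) ∧ ((¬(2*j + 3*z ≥ 2 → 3*j ≥ -10)) → (j ≤ -7 ∨ 2*j = -11))))


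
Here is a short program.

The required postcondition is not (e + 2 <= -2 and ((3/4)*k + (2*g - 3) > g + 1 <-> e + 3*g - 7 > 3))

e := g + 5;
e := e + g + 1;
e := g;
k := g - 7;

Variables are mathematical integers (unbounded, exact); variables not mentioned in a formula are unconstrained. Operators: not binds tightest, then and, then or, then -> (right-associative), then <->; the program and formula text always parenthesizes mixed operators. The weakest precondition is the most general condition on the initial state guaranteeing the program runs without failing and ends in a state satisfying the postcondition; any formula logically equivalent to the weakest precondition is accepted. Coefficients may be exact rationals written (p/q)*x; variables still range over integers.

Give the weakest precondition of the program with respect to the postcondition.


Working backward. After the program, the postcondition not (e + 2 <= -2 and ((3/4)*k + (2*g - 3) > g + 1 <-> e + 3*g - 7 > 3)) must hold; in canonical form it is not (e <= -4 and (g + (3/4)*k > 4 <-> e + 3*g > 10)).
Before k := g - 7: not (e <= -4 and ((7/4)*g > 37/4 <-> e + 3*g > 10))
Before e := g: not (g <= -4 and ((7/4)*g > 37/4 <-> 4*g > 10))
Before e := e + g + 1: not (g <= -4 and ((7/4)*g > 37/4 <-> 4*g > 10))
Before e := g + 5: not (g <= -4 and ((7/4)*g > 37/4 <-> 4*g > 10))
Answer: WP = not (g <= -4 and ((7/4)*g > 37/4 <-> 4*g > 10))


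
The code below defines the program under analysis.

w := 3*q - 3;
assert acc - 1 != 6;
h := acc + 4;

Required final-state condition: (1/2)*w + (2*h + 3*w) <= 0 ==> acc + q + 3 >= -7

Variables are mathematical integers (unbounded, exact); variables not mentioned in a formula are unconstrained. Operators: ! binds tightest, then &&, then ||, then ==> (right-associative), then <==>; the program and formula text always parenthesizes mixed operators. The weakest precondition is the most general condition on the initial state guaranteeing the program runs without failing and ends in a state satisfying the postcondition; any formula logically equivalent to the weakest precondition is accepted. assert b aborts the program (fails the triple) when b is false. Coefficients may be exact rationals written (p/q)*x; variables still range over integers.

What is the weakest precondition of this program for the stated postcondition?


Working backward. After the program, the postcondition (1/2)*w + (2*h + 3*w) <= 0 ==> acc + q + 3 >= -7 must hold; in canonical form it is 2*h + (7/2)*w <= 0 ==> acc + q >= -10.
Before h := acc + 4: 2*acc + (7/2)*w <= -8 ==> acc + q >= -10
Before assert acc - 1 != 6: acc != 7 && (2*acc + (7/2)*w <= -8 ==> acc + q >= -10)
Before w := 3*q - 3: acc != 7 && (2*acc + (21/2)*q <= 5/2 ==> acc + q >= -10)
Answer: WP = acc != 7 && (2*acc + (21/2)*q <= 5/2 ==> acc + q >= -10)


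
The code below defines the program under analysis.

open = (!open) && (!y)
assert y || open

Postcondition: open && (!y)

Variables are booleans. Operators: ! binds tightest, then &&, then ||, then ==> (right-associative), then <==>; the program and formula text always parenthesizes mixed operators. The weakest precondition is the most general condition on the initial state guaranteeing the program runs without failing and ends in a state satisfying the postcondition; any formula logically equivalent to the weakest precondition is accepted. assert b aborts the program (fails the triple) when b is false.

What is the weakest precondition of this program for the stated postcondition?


Working backward. After the program, open && (!y) must hold.
Before assert y || open: (y || open) && open && (!y)
Before open := (!open) && (!y): (y || ((!open) && (!y))) && (!open) && (!y)
Answer: WP = (y || ((!open) && (!y))) && (!open) && (!y)


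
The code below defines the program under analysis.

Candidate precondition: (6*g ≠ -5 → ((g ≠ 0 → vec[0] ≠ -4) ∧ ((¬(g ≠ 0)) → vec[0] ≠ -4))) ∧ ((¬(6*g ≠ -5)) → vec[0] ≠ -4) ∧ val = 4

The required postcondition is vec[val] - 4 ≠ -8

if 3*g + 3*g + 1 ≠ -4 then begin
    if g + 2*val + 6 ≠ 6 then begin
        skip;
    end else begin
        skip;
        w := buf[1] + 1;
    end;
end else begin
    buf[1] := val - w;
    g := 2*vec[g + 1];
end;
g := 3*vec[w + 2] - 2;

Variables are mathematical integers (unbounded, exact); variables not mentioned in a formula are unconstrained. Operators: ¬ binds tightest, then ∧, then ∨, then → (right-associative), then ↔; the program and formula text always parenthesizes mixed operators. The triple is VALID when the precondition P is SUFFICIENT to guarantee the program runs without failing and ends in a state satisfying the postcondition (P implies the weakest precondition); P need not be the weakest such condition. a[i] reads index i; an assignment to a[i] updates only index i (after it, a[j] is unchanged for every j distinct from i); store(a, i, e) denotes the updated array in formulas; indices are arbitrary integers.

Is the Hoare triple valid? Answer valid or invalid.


Working backward. After the program, the postcondition vec[val] - 4 ≠ -8 must hold; in canonical form it is vec[val] ≠ -4.
Before g := 3*vec[w + 2] - 2: vec[val] ≠ -4
Then branch requires (g + 2*val ≠ 0 → vec[val] ≠ -4) ∧ ((¬(g + 2*val ≠ 0)) → vec[val] ≠ -4); else branch requires vec[val] ≠ -4.
Before the if: (6*g ≠ -5 → ((g + 2*val ≠ 0 → vec[val] ≠ -4) ∧ ((¬(g + 2*val ≠ 0)) → vec[val] ≠ -4))) ∧ ((¬(6*g ≠ -5)) → vec[val] ≠ -4)
The weakest precondition is (6*g ≠ -5 → ((g + 2*val ≠ 0 → vec[val] ≠ -4) ∧ ((¬(g + 2*val ≠ 0)) → vec[val] ≠ -4))) ∧ ((¬(6*g ≠ -5)) → vec[val] ≠ -4).
Check whether (6*g ≠ -5 → ((g ≠ 0 → vec[0] ≠ -4) ∧ ((¬(g ≠ 0)) → vec[0] ≠ -4))) ∧ ((¬(6*g ≠ -5)) → vec[0] ≠ -4) ∧ val = 4 implies it.
Countermodel: at the initial state g = 2, val = 4, vec = {[0] = 3, [4] = -4, elsewhere 3}, the precondition holds but the weakest precondition fails.
Answer: invalid


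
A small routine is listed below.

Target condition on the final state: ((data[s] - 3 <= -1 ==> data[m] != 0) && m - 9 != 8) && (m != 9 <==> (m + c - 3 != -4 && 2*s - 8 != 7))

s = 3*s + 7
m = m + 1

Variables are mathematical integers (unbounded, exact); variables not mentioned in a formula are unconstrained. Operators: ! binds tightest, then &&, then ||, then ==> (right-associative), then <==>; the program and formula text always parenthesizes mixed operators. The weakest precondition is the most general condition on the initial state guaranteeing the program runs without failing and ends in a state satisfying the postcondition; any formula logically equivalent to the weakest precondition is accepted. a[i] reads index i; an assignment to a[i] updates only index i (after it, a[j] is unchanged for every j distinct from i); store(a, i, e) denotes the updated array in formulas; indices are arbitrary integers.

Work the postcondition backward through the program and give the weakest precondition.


Working backward. After the program, the postcondition ((data[s] - 3 <= -1 ==> data[m] != 0) && m - 9 != 8) && (m != 9 <==> (m + c - 3 != -4 && 2*s - 8 != 7)) must hold; in canonical form it is (data[s] <= 2 ==> data[m] != 0) && m != 17 && (m != 9 <==> (c + m != -1 && 2*s != 15)).
Before m := m + 1: (data[s] <= 2 ==> data[m + 1] != 0) && m != 16 && (m != 8 <==> (c + m != -2 && 2*s != 15))
Before s := 3*s + 7: (data[3*s + 7] <= 2 ==> data[m + 1] != 0) && m != 16 && (m != 8 <==> (c + m != -2 && 6*s != 1))
Answer: WP = (data[3*s + 7] <= 2 ==> data[m + 1] != 0) && m != 16 && (m != 8 <==> (c + m != -2 && 6*s != 1))


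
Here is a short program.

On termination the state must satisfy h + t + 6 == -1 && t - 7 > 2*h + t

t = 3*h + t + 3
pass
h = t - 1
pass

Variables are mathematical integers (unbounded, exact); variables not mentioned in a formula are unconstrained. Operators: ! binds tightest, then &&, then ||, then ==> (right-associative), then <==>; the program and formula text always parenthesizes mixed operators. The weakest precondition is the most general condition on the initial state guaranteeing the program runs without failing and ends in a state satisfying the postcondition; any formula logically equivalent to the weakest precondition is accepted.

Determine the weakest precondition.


Working backward. After the program, the postcondition h + t + 6 == -1 && t - 7 > 2*h + t must hold; in canonical form it is h + t == -7 && 2*h < -7.
Before skip: h + t == -7 && 2*h < -7
Before h := t - 1: 2*t == -6 && 2*t < -5
Before skip: 2*t == -6 && 2*t < -5
Before t := 3*h + t + 3: 6*h + 2*t == -12 && 6*h + 2*t < -11
Answer: WP = 6*h + 2*t == -12 && 6*h + 2*t < -11


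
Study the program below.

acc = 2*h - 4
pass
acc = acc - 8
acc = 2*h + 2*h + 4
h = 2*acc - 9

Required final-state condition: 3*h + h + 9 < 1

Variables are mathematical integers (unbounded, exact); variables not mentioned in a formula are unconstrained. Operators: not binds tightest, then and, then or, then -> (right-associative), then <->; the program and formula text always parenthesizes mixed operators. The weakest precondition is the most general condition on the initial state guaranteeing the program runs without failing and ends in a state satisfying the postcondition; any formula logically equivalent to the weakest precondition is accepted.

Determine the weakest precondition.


Working backward. After the program, the postcondition 3*h + h + 9 < 1 must hold; in canonical form it is 4*h < -8.
Before h := 2*acc - 9: 8*acc < 28
Before acc := 2*h + 2*h + 4: 32*h < -4
Before acc := acc - 8: 32*h < -4
Before skip: 32*h < -4
Before acc := 2*h - 4: 32*h < -4
Answer: WP = 32*h < -4


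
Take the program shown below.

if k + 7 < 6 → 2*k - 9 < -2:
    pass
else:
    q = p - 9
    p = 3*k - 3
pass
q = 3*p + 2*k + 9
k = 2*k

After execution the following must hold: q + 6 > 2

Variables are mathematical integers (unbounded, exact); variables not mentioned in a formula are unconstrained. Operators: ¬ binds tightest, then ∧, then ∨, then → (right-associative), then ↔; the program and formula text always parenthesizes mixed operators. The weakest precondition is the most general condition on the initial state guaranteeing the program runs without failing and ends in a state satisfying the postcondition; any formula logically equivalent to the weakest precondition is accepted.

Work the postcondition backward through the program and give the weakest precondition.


Working backward. After the program, the postcondition q + 6 > 2 must hold; in canonical form it is q > -4.
Before k := 2*k: q > -4
Before q := 3*p + 2*k + 9: 2*k + 3*p > -13
Before skip: 2*k + 3*p > -13
Then branch requires 2*k + 3*p > -13; else branch requires 11*k > -4.
Before the if: ((k < -1 → 2*k < 7) → 2*k + 3*p > -13) ∧ ((¬(k < -1 → 2*k < 7)) → 11*k > -4)
Answer: WP = ((k < -1 → 2*k < 7) → 2*k + 3*p > -13) ∧ ((¬(k < -1 → 2*k < 7)) → 11*k > -4)


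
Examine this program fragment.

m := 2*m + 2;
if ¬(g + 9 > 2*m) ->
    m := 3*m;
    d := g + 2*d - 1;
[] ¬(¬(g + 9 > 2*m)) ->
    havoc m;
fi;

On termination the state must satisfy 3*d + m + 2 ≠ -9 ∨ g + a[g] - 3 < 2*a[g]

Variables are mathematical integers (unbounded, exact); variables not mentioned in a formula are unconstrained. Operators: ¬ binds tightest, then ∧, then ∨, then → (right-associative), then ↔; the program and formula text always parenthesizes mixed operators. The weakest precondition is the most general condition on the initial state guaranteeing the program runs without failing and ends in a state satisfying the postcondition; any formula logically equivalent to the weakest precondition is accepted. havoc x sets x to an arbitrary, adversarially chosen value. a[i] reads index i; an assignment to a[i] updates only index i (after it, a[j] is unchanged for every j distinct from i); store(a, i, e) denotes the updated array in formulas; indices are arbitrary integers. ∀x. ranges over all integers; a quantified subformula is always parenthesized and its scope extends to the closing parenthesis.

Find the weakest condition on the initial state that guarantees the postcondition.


Working backward. After the program, the postcondition 3*d + m + 2 ≠ -9 ∨ g + a[g] - 3 < 2*a[g] must hold; in canonical form it is 3*d + m ≠ -11 ∨ g < a[g] + 3.
Then branch requires 6*d + 3*g + 3*m ≠ -8 ∨ g < a[g] + 3; else branch requires ∀m_1. (3*d + m_1 ≠ -11 ∨ g < a[g] + 3).
Before the if: ((¬(g > 2*m - 9)) → (6*d + 3*g + 3*m ≠ -8 ∨ g < a[g] + 3)) ∧ (g > 2*m - 9 → (∀m_1. (3*d + m_1 ≠ -11 ∨ g < a[g] + 3)))
Before m := 2*m + 2: ((¬(g > 4*m - 5)) → (6*d + 3*g + 6*m ≠ -14 ∨ g < a[g] + 3)) ∧ (g > 4*m - 5 → (∀m_1. (3*d + m_1 ≠ -11 ∨ g < a[g] + 3)))
Answer: WP = ((¬(g > 4*m - 5)) → (6*d + 3*g + 6*m ≠ -14 ∨ g < a[g] + 3)) ∧ (g > 4*m - 5 → (∀m_1. (3*d + m_1 ≠ -11 ∨ g < a[g] + 3)))


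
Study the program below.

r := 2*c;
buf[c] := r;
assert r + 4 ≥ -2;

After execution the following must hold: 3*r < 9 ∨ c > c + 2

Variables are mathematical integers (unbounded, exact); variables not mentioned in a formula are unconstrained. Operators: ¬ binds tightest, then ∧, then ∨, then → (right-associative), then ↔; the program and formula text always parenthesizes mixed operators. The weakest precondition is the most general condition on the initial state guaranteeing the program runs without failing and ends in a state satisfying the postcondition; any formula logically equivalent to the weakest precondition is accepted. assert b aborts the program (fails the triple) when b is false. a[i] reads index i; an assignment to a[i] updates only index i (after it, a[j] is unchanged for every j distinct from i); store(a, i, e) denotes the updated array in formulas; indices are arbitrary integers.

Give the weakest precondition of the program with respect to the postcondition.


Working backward. After the program, the postcondition 3*r < 9 ∨ c > c + 2 must hold; in canonical form it is 3*r < 9.
Before assert r + 4 ≥ -2: r ≥ -6 ∧ 3*r < 9
Before buf[c] := r: r ≥ -6 ∧ 3*r < 9
Before r := 2*c: 2*c ≥ -6 ∧ 6*c < 9
Answer: WP = 2*c ≥ -6 ∧ 6*c < 9


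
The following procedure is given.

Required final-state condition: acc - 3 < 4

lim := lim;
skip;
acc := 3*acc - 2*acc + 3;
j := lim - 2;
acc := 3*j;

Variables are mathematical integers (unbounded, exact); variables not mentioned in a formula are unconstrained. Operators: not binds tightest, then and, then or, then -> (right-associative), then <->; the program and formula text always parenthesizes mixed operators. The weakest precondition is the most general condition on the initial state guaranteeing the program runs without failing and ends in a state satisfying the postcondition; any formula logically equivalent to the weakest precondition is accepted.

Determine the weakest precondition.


Working backward. After the program, the postcondition acc - 3 < 4 must hold; in canonical form it is acc < 7.
Before acc := 3*j: 3*j < 7
Before j := lim - 2: 3*lim < 13
Before acc := 3*acc - 2*acc + 3: 3*lim < 13
Before skip: 3*lim < 13
Before lim := lim: 3*lim < 13
Answer: WP = 3*lim < 13


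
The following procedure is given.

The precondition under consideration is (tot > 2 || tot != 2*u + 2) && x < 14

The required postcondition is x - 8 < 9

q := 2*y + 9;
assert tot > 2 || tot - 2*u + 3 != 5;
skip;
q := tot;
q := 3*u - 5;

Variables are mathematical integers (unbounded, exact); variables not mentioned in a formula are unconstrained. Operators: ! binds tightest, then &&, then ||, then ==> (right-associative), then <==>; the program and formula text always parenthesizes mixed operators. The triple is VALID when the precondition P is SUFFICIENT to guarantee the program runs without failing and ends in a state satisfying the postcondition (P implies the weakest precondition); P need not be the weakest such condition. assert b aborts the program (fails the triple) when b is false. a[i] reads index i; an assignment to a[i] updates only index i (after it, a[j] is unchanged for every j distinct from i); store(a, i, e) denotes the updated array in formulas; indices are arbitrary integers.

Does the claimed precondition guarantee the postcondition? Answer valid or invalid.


Working backward. After the program, the postcondition x - 8 < 9 must hold; in canonical form it is x < 17.
Before q := 3*u - 5: x < 17
Before q := tot: x < 17
Before skip: x < 17
Before assert tot > 2 || tot - 2*u + 3 != 5: (tot > 2 || tot != 2*u + 2) && x < 17
Before q := 2*y + 9: (tot > 2 || tot != 2*u + 2) && x < 17
The weakest precondition is (tot > 2 || tot != 2*u + 2) && x < 17.
Check whether (tot > 2 || tot != 2*u + 2) && x < 14 implies it.
Every state satisfying the precondition satisfies the weakest precondition: the implication holds.
Answer: valid


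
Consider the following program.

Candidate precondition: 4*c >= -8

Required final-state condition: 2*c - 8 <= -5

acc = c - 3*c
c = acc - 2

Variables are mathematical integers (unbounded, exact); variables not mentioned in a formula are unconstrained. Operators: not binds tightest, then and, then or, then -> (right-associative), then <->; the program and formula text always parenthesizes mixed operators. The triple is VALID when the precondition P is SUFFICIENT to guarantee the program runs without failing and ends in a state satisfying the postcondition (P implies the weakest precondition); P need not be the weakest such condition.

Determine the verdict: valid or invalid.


Working backward. After the program, the postcondition 2*c - 8 <= -5 must hold; in canonical form it is 2*c <= 3.
Before c := acc - 2: 2*acc <= 7
Before acc := c - 3*c: 4*c >= -7
The weakest precondition is 4*c >= -7.
Check whether 4*c >= -8 implies it.
Countermodel: at the initial state c = -2, the precondition holds but the weakest precondition fails.
Answer: invalid


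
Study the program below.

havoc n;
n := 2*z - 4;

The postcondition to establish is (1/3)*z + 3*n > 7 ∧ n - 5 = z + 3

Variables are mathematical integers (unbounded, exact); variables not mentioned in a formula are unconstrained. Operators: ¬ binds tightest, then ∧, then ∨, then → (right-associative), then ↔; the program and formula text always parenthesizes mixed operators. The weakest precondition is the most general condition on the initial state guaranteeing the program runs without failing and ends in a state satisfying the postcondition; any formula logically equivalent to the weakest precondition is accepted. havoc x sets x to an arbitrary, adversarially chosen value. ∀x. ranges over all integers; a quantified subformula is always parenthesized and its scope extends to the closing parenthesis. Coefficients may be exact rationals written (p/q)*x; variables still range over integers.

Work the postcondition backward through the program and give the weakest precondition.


Working backward. After the program, the postcondition (1/3)*z + 3*n > 7 ∧ n - 5 = z + 3 must hold; in canonical form it is 3*n + (1/3)*z > 7 ∧ n = z + 8.
Before n := 2*z - 4: (19/3)*z > 19 ∧ z = 12
Before havoc n: (19/3)*z > 19 ∧ z = 12
Answer: WP = (19/3)*z > 19 ∧ z = 12


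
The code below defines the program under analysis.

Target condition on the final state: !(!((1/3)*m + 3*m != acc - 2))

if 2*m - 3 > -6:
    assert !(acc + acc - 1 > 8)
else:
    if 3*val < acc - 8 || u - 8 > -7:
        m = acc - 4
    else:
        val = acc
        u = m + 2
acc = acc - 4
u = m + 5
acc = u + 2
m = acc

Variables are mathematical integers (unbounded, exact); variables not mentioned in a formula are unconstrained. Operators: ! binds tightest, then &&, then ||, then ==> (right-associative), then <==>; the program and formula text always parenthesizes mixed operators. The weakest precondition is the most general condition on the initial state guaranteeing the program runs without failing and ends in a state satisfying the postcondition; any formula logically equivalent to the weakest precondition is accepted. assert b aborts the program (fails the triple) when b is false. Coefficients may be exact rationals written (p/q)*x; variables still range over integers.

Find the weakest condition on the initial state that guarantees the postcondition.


Working backward. After the program, the postcondition !(!((1/3)*m + 3*m != acc - 2)) must hold; in canonical form it is (10/3)*m != acc - 2.
Before m := acc: (7/3)*acc != -2
Before acc := u + 2: (7/3)*u != -20/3
Before u := m + 5: (7/3)*m != -55/3
Before acc := acc - 4: (7/3)*m != -55/3
Then branch requires (!(2*acc > 9)) && (7/3)*m != -55/3; else branch requires ((3*val < acc - 8 || u > 1) ==> (7/3)*acc != -9) && ((!(3*val < acc - 8 || u > 1)) ==> (7/3)*m != -55/3).
Before the if: (2*m > -3 ==> ((!(2*acc > 9)) && (7/3)*m != -55/3)) && ((!(2*m > -3)) ==> (((3*val < acc - 8 || u > 1) ==> (7/3)*acc != -9) && ((!(3*val < acc - 8 || u > 1)) ==> (7/3)*m != -55/3)))
Answer: WP = (2*m > -3 ==> ((!(2*acc > 9)) && (7/3)*m != -55/3)) && ((!(2*m > -3)) ==> (((3*val < acc - 8 || u > 1) ==> (7/3)*acc != -9) && ((!(3*val < acc - 8 || u > 1)) ==> (7/3)*m != -55/3)))


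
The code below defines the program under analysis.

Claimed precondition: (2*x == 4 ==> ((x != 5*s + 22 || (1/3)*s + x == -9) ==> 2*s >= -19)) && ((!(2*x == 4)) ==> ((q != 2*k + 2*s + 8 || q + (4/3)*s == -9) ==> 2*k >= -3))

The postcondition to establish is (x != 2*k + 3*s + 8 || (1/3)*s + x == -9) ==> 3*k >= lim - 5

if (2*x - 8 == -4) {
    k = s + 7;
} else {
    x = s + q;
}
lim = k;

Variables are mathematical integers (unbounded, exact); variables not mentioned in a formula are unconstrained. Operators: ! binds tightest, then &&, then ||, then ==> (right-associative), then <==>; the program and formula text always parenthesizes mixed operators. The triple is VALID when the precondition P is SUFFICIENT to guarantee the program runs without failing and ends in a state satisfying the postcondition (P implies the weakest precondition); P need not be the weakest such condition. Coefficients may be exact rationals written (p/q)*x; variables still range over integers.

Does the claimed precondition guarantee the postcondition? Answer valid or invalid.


Working backward. After the program, (x != 2*k + 3*s + 8 || (1/3)*s + x == -9) ==> 3*k >= lim - 5 must hold.
Before lim := k: (x != 2*k + 3*s + 8 || (1/3)*s + x == -9) ==> 2*k >= -5
Then branch requires (x != 5*s + 22 || (1/3)*s + x == -9) ==> 2*s >= -19; else branch requires (q != 2*k + 2*s + 8 || q + (4/3)*s == -9) ==> 2*k >= -5.
Before the if: (2*x == 4 ==> ((x != 5*s + 22 || (1/3)*s + x == -9) ==> 2*s >= -19)) && ((!(2*x == 4)) ==> ((q != 2*k + 2*s + 8 || q + (4/3)*s == -9) ==> 2*k >= -5))
The weakest precondition is (2*x == 4 ==> ((x != 5*s + 22 || (1/3)*s + x == -9) ==> 2*s >= -19)) && ((!(2*x == 4)) ==> ((q != 2*k + 2*s + 8 || q + (4/3)*s == -9) ==> 2*k >= -5)).
Check whether (2*x == 4 ==> ((x != 5*s + 22 || (1/3)*s + x == -9) ==> 2*s >= -19)) && ((!(2*x == 4)) ==> ((q != 2*k + 2*s + 8 || q + (4/3)*s == -9) ==> 2*k >= -3)) implies it.
Every state satisfying the precondition satisfies the weakest precondition: the implication holds.
Answer: valid


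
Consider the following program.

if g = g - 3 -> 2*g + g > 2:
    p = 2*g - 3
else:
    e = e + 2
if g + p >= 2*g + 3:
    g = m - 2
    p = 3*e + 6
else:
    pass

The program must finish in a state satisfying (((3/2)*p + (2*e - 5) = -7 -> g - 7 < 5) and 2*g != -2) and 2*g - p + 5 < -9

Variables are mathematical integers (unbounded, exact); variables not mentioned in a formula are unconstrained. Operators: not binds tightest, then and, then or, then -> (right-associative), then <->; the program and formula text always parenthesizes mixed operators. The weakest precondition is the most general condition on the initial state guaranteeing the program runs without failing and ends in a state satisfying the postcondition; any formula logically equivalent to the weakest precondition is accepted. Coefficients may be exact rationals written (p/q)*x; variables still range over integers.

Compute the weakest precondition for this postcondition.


Working backward. After the program, the postcondition (((3/2)*p + (2*e - 5) = -7 -> g - 7 < 5) and 2*g != -2) and 2*g - p + 5 < -9 must hold; in canonical form it is (2*e + (3/2)*p = -2 -> g < 12) and 2*g != -2 and 2*g < p - 14.
Then branch requires ((13/2)*e = -11 -> m < 14) and 2*m != 2 and 2*m < 3*e - 4; else branch requires (2*e + (3/2)*p = -2 -> g < 12) and 2*g != -2 and 2*g < p - 14.
Before the if: (p >= g + 3 -> (((13/2)*e = -11 -> m < 14) and 2*m != 2 and 2*m < 3*e - 4)) and ((not (p >= g + 3)) -> ((2*e + (3/2)*p = -2 -> g < 12) and 2*g != -2 and 2*g < p - 14))
Then branch requires (g >= 6 -> (((13/2)*e = -11 -> m < 14) and 2*m != 2 and 2*m < 3*e - 4)) and g >= 6; else branch requires (p >= g + 3 -> (((13/2)*e = -24 -> m < 14) and 2*m != 2 and 2*m < 3*e + 2)) and ((not (p >= g + 3)) -> ((2*e + (3/2)*p = -6 -> g < 12) and 2*g != -2 and 2*g < p - 14)).
Before the if: (g >= 6 -> (((13/2)*e = -11 -> m < 14) and 2*m != 2 and 2*m < 3*e - 4)) and g >= 6
Answer: WP = (g >= 6 -> (((13/2)*e = -11 -> m < 14) and 2*m != 2 and 2*m < 3*e - 4)) and g >= 6


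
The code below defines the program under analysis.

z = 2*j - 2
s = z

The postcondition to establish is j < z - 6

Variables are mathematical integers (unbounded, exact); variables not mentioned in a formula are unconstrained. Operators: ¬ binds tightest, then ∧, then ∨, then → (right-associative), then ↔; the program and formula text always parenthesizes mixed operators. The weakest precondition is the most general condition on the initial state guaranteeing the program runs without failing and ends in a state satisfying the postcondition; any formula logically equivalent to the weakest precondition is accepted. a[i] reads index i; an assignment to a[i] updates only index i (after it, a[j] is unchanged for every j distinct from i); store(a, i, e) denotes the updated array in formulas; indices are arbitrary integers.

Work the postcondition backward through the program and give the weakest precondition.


Working backward. After the program, j < z - 6 must hold.
Before s := z: j < z - 6
Before z := 2*j - 2: j > 8
Answer: WP = j > 8


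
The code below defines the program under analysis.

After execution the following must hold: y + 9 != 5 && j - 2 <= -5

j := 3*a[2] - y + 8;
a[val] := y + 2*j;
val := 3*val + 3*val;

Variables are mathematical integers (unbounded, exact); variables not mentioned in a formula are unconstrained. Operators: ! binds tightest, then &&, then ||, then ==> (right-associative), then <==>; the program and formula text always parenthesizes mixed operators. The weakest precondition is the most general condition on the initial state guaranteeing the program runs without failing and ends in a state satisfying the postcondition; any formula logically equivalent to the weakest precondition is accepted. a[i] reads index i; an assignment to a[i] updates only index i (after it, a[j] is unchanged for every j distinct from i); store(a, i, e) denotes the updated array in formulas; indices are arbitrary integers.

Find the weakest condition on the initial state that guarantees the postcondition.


Working backward. After the program, the postcondition y + 9 != 5 && j - 2 <= -5 must hold; in canonical form it is y != -4 && j <= -3.
Before val := 3*val + 3*val: y != -4 && j <= -3
Before a[val] := y + 2*j: y != -4 && j <= -3
Before j := 3*a[2] - y + 8: y != -4 && 3*a[2] <= y - 11
Answer: WP = y != -4 && 3*a[2] <= y - 11


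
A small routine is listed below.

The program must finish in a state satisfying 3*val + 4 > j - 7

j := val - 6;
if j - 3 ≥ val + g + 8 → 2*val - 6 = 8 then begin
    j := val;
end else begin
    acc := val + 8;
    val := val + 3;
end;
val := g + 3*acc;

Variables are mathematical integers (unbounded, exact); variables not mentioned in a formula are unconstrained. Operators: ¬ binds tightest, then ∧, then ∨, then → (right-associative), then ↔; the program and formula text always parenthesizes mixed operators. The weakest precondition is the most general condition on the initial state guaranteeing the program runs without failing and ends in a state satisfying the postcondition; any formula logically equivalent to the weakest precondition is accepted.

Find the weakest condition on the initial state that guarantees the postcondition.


Working backward. After the program, the postcondition 3*val + 4 > j - 7 must hold; in canonical form it is 3*val > j - 11.
Before val := g + 3*acc: 9*acc + 3*g > j - 11
Then branch requires 9*acc + 3*g > val - 11; else branch requires 3*g + 9*val > j - 83.
Before the if: ((j ≥ g + val + 11 → 2*val = 14) → 9*acc + 3*g > val - 11) ∧ ((¬(j ≥ g + val + 11 → 2*val = 14)) → 3*g + 9*val > j - 83)
Before j := val - 6: ((g ≤ -17 → 2*val = 14) → 9*acc + 3*g > val - 11) ∧ ((¬(g ≤ -17 → 2*val = 14)) → 3*g + 8*val > -89)
Answer: WP = ((g ≤ -17 → 2*val = 14) → 9*acc + 3*g > val - 11) ∧ ((¬(g ≤ -17 → 2*val = 14)) → 3*g + 8*val > -89)


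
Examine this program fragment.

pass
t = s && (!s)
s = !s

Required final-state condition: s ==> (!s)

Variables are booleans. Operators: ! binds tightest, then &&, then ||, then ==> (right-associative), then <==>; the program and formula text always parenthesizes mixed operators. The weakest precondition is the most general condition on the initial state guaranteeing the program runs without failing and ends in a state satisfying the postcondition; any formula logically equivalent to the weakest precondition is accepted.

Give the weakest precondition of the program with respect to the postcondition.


Working backward. After the program, s ==> (!s) must hold.
Before s := !s: (!s) ==> s
Before t := s && (!s): (!s) ==> s
Before skip: (!s) ==> s
Answer: WP = (!s) ==> s


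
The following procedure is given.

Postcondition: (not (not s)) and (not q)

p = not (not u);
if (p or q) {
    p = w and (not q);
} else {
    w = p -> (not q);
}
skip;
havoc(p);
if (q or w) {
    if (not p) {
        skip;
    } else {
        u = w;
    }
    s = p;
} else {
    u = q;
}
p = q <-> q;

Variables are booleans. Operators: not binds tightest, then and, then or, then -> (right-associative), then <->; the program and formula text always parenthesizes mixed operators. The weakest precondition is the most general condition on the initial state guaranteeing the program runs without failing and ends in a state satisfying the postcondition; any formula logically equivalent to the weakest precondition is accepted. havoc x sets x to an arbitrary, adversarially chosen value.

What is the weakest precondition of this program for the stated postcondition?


Working backward. After the program, the postcondition (not (not s)) and (not q) must hold; in canonical form it is s and (not q).
Before p := q <-> q: s and (not q)
Then branch requires ((not p) -> (p and (not q))) and (p -> (p and (not q))); else branch requires s and (not q).
Before the if: ((q or w) -> (((not p) -> (p and (not q))) and (p -> (p and (not q))))) and ((not (q or w)) -> (s and (not q)))
Before havoc p: ((q or w) -> (not q)) and ((not (q or w)) -> (s and (not q))) and (not (q or w))
Before skip: ((q or w) -> (not q)) and ((not (q or w)) -> (s and (not q))) and (not (q or w))
Then branch requires ((q or w) -> (not q)) and ((not (q or w)) -> (s and (not q))) and (not (q or w)); else branch requires ((q or (p -> (not q))) -> (not q)) and ((not (q or (p -> (not q)))) -> (s and (not q))) and (not (q or (p -> (not q)))).
Before the if: ((p or q) -> (((q or w) -> (not q)) and ((not (q or w)) -> (s and (not q))) and (not (q or w)))) and ((not (p or q)) -> (((q or (p -> (not q))) -> (not q)) and ((not (q or (p -> (not q)))) -> (s and (not q))) and (not (q or (p -> (not q))))))
Before p := not (not u): ((u or q) -> (((q or w) -> (not q)) and ((not (q or w)) -> (s and (not q))) and (not (q or w)))) and ((not (u or q)) -> (((q or (u -> (not q))) -> (not q)) and ((not (q or (u -> (not q)))) -> (s and (not q))) and (not (q or (u -> (not q))))))
Answer: WP = ((u or q) -> (((q or w) -> (not q)) and ((not (q or w)) -> (s and (not q))) and (not (q or w)))) and ((not (u or q)) -> (((q or (u -> (not q))) -> (not q)) and ((not (q or (u -> (not q)))) -> (s and (not q))) and (not (q or (u -> (not q))))))


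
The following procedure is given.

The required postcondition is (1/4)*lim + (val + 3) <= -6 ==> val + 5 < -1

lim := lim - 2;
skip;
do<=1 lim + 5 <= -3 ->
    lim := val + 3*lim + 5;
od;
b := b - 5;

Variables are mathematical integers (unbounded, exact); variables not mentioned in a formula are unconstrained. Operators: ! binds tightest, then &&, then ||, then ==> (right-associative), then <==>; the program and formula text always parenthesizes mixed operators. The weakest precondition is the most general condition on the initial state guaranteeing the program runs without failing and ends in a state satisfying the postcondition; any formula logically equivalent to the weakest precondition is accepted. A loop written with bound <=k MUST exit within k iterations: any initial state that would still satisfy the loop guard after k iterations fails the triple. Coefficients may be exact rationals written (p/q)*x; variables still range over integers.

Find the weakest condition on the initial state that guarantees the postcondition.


Working backward. After the program, the postcondition (1/4)*lim + (val + 3) <= -6 ==> val + 5 < -1 must hold; in canonical form it is (1/4)*lim + val <= -9 ==> val < -6.
Before b := b - 5: (1/4)*lim + val <= -9 ==> val < -6
Before the loop (bound <=1), unroll the exhaustion recursion (WP_0 = exit-now case; WP_j = one more guarded iteration, up to j = 1):
  WP_0: (!(lim <= -8)) && ((1/4)*lim + val <= -9 ==> val < -6)
  WP_1: (lim <= -8 ==> ((!(3*lim + val <= -13)) && ((3/4)*lim + (5/4)*val <= -41/4 ==> val < -6))) && ((!(lim <= -8)) ==> ((1/4)*lim + val <= -9 ==> val < -6))
So before the loop: (lim <= -8 ==> ((!(3*lim + val <= -13)) && ((3/4)*lim + (5/4)*val <= -41/4 ==> val < -6))) && ((!(lim <= -8)) ==> ((1/4)*lim + val <= -9 ==> val < -6))
Before skip: (lim <= -8 ==> ((!(3*lim + val <= -13)) && ((3/4)*lim + (5/4)*val <= -41/4 ==> val < -6))) && ((!(lim <= -8)) ==> ((1/4)*lim + val <= -9 ==> val < -6))
Before lim := lim - 2: (lim <= -6 ==> ((!(3*lim + val <= -7)) && ((3/4)*lim + (5/4)*val <= -35/4 ==> val < -6))) && ((!(lim <= -6)) ==> ((1/4)*lim + val <= -17/2 ==> val < -6))
Answer: WP = (lim <= -6 ==> ((!(3*lim + val <= -7)) && ((3/4)*lim + (5/4)*val <= -35/4 ==> val < -6))) && ((!(lim <= -6)) ==> ((1/4)*lim + val <= -17/2 ==> val < -6))


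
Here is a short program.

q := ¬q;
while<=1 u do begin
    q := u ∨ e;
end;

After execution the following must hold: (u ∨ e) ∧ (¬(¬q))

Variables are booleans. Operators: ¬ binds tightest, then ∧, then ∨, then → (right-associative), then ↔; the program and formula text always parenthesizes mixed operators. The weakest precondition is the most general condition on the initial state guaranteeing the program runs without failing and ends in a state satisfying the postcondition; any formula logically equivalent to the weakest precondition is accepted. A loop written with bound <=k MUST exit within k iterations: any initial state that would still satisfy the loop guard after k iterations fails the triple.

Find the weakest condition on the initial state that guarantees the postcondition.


Working backward. After the program, the postcondition (u ∨ e) ∧ (¬(¬q)) must hold; in canonical form it is (u ∨ e) ∧ q.
Before the loop (bound <=1), unroll the exhaustion recursion (WP_0 = exit-now case; WP_j = one more guarded iteration, up to j = 1):
  WP_0: (¬u) ∧ (u ∨ e) ∧ q
  WP_1: (u → ((¬u) ∧ (u ∨ e))) ∧ ((¬u) → ((u ∨ e) ∧ q))
So before the loop: (u → ((¬u) ∧ (u ∨ e))) ∧ ((¬u) → ((u ∨ e) ∧ q))
Before q := ¬q: (u → ((¬u) ∧ (u ∨ e))) ∧ ((¬u) → ((u ∨ e) ∧ (¬q)))
Answer: WP = (u → ((¬u) ∧ (u ∨ e))) ∧ ((¬u) → ((u ∨ e) ∧ (¬q)))


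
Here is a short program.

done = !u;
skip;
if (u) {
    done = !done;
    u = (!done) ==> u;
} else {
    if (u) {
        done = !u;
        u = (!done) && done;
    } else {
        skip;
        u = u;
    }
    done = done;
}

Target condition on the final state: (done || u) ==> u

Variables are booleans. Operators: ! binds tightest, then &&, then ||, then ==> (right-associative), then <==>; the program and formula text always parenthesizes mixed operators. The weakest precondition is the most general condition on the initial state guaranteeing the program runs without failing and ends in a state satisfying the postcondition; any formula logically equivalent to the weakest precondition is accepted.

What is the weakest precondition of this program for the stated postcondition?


Working backward. After the program, (done || u) ==> u must hold.
Then branch requires ((!done) || (done ==> u)) ==> (done ==> u); else branch requires (!u) ==> ((done || u) ==> u).
Before the if: (u ==> (((!done) || (done ==> u)) ==> (done ==> u))) && ((!u) ==> ((!u) ==> ((done || u) ==> u)))
Before skip: (u ==> (((!done) || (done ==> u)) ==> (done ==> u))) && ((!u) ==> ((!u) ==> ((done || u) ==> u)))
Before done := !u: (u ==> ((u || ((!u) ==> u)) ==> ((!u) ==> u))) && ((!u) ==> ((!u) ==> u))
Answer: WP = (u ==> ((u || ((!u) ==> u)) ==> ((!u) ==> u))) && ((!u) ==> ((!u) ==> u))


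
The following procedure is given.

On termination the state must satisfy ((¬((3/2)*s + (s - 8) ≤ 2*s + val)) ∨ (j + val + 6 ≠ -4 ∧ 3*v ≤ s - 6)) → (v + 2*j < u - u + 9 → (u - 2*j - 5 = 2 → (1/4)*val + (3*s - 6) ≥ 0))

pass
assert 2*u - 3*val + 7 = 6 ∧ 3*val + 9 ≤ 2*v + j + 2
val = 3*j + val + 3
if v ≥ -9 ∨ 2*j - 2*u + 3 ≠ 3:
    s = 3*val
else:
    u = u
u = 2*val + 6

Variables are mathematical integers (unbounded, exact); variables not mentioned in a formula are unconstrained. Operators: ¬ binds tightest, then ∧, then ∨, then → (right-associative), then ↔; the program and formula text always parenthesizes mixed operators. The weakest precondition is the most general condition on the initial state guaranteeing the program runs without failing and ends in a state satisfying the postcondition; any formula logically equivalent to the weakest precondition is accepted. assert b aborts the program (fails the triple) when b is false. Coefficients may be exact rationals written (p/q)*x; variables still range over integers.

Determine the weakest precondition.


Working backward. After the program, the postcondition ((¬((3/2)*s + (s - 8) ≤ 2*s + val)) ∨ (j + val + 6 ≠ -4 ∧ 3*v ≤ s - 6)) → (v + 2*j < u - u + 9 → (u - 2*j - 5 = 2 → (1/4)*val + (3*s - 6) ≥ 0)) must hold; in canonical form it is ((¬((1/2)*s ≤ val + 8)) ∨ (j + val ≠ -10 ∧ 3*v ≤ s - 6)) → (2*j + v < 9 → (u = 2*j + 7 → 3*s + (1/4)*val ≥ 6)).
Before u := 2*val + 6: ((¬((1/2)*s ≤ val + 8)) ∨ (j + val ≠ -10 ∧ 3*v ≤ s - 6)) → (2*j + v < 9 → (2*val = 2*j + 1 → 3*s + (1/4)*val ≥ 6))
Then branch requires ((¬((1/2)*val ≤ 8)) ∨ (j + val ≠ -10 ∧ 3*v ≤ 3*val - 6)) → (2*j + v < 9 → (2*val = 2*j + 1 → (37/4)*val ≥ 6)); else branch requires ((¬((1/2)*s ≤ val + 8)) ∨ (j + val ≠ -10 ∧ 3*v ≤ s - 6)) → (2*j + v < 9 → (2*val = 2*j + 1 → 3*s + (1/4)*val ≥ 6)).
Before the if: ((v ≥ -9 ∨ 2*j ≠ 2*u) → (((¬((1/2)*val ≤ 8)) ∨ (j + val ≠ -10 ∧ 3*v ≤ 3*val - 6)) → (2*j + v < 9 → (2*val = 2*j + 1 → (37/4)*val ≥ 6)))) ∧ ((¬(v ≥ -9 ∨ 2*j ≠ 2*u)) → (((¬((1/2)*s ≤ val + 8)) ∨ (j + val ≠ -10 ∧ 3*v ≤ s - 6)) → (2*j + v < 9 → (2*val = 2*j + 1 → 3*s + (1/4)*val ≥ 6))))
Before val := 3*j + val + 3: ((v ≥ -9 ∨ 2*j ≠ 2*u) → (((¬((3/2)*j + (1/2)*val ≤ 13/2)) ∨ (4*j + val ≠ -13 ∧ 3*v ≤ 9*j + 3*val + 3)) → (2*j + v < 9 → (4*j + 2*val = -5 → (111/4)*j + (37/4)*val ≥ -87/4)))) ∧ ((¬(v ≥ -9 ∨ 2*j ≠ 2*u)) → (((¬((1/2)*s ≤ 3*j + val + 11)) ∨ (4*j + val ≠ -13 ∧ 3*v ≤ s - 6)) → (2*j + v < 9 → (4*j + 2*val = -5 → (3/4)*j + 3*s + (1/4)*val ≥ 21/4))))
Before assert 2*u - 3*val + 7 = 6 ∧ 3*val + 9 ≤ 2*v + j + 2: 2*u = 3*val - 1 ∧ 3*val ≤ j + 2*v - 7 ∧ ((v ≥ -9 ∨ 2*j ≠ 2*u) → (((¬((3/2)*j + (1/2)*val ≤ 13/2)) ∨ (4*j + val ≠ -13 ∧ 3*v ≤ 9*j + 3*val + 3)) → (2*j + v < 9 → (4*j + 2*val = -5 → (111/4)*j + (37/4)*val ≥ -87/4)))) ∧ ((¬(v ≥ -9 ∨ 2*j ≠ 2*u)) → (((¬((1/2)*s ≤ 3*j + val + 11)) ∨ (4*j + val ≠ -13 ∧ 3*v ≤ s - 6)) → (2*j + v < 9 → (4*j + 2*val = -5 → (3/4)*j + 3*s + (1/4)*val ≥ 21/4))))
Before skip: 2*u = 3*val - 1 ∧ 3*val ≤ j + 2*v - 7 ∧ ((v ≥ -9 ∨ 2*j ≠ 2*u) → (((¬((3/2)*j + (1/2)*val ≤ 13/2)) ∨ (4*j + val ≠ -13 ∧ 3*v ≤ 9*j + 3*val + 3)) → (2*j + v < 9 → (4*j + 2*val = -5 → (111/4)*j + (37/4)*val ≥ -87/4)))) ∧ ((¬(v ≥ -9 ∨ 2*j ≠ 2*u)) → (((¬((1/2)*s ≤ 3*j + val + 11)) ∨ (4*j + val ≠ -13 ∧ 3*v ≤ s - 6)) → (2*j + v < 9 → (4*j + 2*val = -5 → (3/4)*j + 3*s + (1/4)*val ≥ 21/4))))
Answer: WP = 2*u = 3*val - 1 ∧ 3*val ≤ j + 2*v - 7 ∧ ((v ≥ -9 ∨ 2*j ≠ 2*u) → (((¬((3/2)*j + (1/2)*val ≤ 13/2)) ∨ (4*j + val ≠ -13 ∧ 3*v ≤ 9*j + 3*val + 3)) → (2*j + v < 9 → (4*j + 2*val = -5 → (111/4)*j + (37/4)*val ≥ -87/4)))) ∧ ((¬(v ≥ -9 ∨ 2*j ≠ 2*u)) → (((¬((1/2)*s ≤ 3*j + val + 11)) ∨ (4*j + val ≠ -13 ∧ 3*v ≤ s - 6)) → (2*j + v < 9 → (4*j + 2*val = -5 → (3/4)*j + 3*s + (1/4)*val ≥ 21/4))))
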